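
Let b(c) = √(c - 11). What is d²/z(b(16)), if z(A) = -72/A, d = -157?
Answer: -24649*√5/72 ≈ -765.51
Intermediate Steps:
b(c) = √(-11 + c)
d²/z(b(16)) = (-157)²/((-72/√(-11 + 16))) = 24649/((-72*√5/5)) = 24649*(-√5/72) = -24649*√5/72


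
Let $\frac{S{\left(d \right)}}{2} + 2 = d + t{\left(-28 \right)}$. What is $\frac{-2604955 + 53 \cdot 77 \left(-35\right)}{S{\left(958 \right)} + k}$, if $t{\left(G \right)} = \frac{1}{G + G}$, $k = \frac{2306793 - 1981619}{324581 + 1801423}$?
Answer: $- \frac{40892687718120}{28456182253} \approx -1437.0$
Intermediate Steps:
$k = \frac{162587}{1063002}$ ($k = \frac{325174}{2126004} = 325174 \cdot \frac{1}{2126004} = \frac{162587}{1063002} \approx 0.15295$)
$t{\left(G \right)} = \frac{1}{2 G}$
$S{\left(d \right)} = - \frac{113}{28} + 2 d$ ($S{\left(d \right)} = -4 + 2 \left(d + \frac{1}{2 \left(-28\right)}\right) = -4 + 2 \left(d + \frac{1}{2} \left(- \frac{1}{28}\right)\right) = -4 + 2 \left(d - \frac{1}{56}\right) = -4 + 2 \left(- \frac{1}{56} + d\right) = -4 + \left(- \frac{1}{28} + 2 d\right) = - \frac{113}{28} + 2 d$)
$\frac{-2604955 + 53 \cdot 77 \left(-35\right)}{S{\left(958 \right)} + k} = \frac{-2604955 + 53 \cdot 77 \left(-35\right)}{\left(- \frac{113}{28} + 2 \cdot 958\right) + \frac{162587}{1063002}} = \frac{-2604955 + 4081 \left(-35\right)}{\left(- \frac{113}{28} + 1916\right) + \frac{162587}{1063002}} = \frac{-2604955 - 142835}{\frac{53535}{28} + \frac{162587}{1063002}} = - \frac{2747790}{\frac{28456182253}{14882028}} = \left(-2747790\right) \frac{14882028}{28456182253} = - \frac{40892687718120}{28456182253}$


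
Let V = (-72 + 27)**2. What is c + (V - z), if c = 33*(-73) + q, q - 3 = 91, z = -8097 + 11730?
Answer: -3923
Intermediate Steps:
z = 3633
q = 94 (q = 3 + 91 = 94)
V = 2025 (V = (-45)**2 = 2025)
c = -2315 (c = 33*(-73) + 94 = -2409 + 94 = -2315)
c + (V - z) = -2315 + (2025 - 1*3633) = -2315 + (2025 - 3633) = -2315 - 1608 = -3923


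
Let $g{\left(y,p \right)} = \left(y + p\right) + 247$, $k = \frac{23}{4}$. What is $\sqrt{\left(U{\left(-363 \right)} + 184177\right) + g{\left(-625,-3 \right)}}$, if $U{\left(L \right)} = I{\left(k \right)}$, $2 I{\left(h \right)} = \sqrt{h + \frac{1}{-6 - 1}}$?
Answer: $\frac{\sqrt{36024016 + 7 \sqrt{1099}}}{14} \approx 428.72$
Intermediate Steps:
$k = \frac{23}{4}$ ($k = 23 \cdot \frac{1}{4} = \frac{23}{4} \approx 5.75$)
$I{\left(h \right)} = \frac{\sqrt{- \frac{1}{7} + h}}{2}$ ($I{\left(h \right)} = \frac{\sqrt{h + \frac{1}{-6 - 1}}}{2} = \frac{\sqrt{h + \frac{1}{-7}}}{2} = \frac{\sqrt{h - \frac{1}{7}}}{2} = \frac{\sqrt{- \frac{1}{7} + h}}{2}$)
$g{\left(y,p \right)} = 247 + p + y$ ($g{\left(y,p \right)} = \left(p + y\right) + 247 = 247 + p + y$)
$U{\left(L \right)} = \frac{\sqrt{1099}}{28}$ ($U{\left(L \right)} = \frac{\sqrt{-7 + 49 \cdot \frac{23}{4}}}{14} = \frac{\sqrt{-7 + \frac{1127}{4}}}{14} = \frac{\sqrt{\frac{1099}{4}}}{14} = \frac{\frac{1}{2} \sqrt{1099}}{14} = \frac{\sqrt{1099}}{28}$)
$\sqrt{\left(U{\left(-363 \right)} + 184177\right) + g{\left(-625,-3 \right)}} = \sqrt{\left(\frac{\sqrt{1099}}{28} + 184177\right) - 381} = \sqrt{\left(184177 + \frac{\sqrt{1099}}{28}\right) - 381} = \sqrt{183796 + \frac{\sqrt{1099}}{28}}$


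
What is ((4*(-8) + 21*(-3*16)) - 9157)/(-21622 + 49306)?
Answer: -1133/3076 ≈ -0.36834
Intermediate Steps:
((4*(-8) + 21*(-3*16)) - 9157)/(-21622 + 49306) = ((-32 + 21*(-48)) - 9157)/27684 = ((-32 - 1008) - 9157)*(1/27684) = (-1040 - 9157)*(1/27684) = -10197*1/27684 = -1133/3076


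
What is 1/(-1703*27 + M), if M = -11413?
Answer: -1/57394 ≈ -1.7423e-5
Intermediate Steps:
1/(-1703*27 + M) = 1/(-1703*27 - 11413) = 1/(-45981 - 11413) = 1/(-57394) = -1/57394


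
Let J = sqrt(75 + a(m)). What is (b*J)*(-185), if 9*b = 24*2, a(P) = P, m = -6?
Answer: -2960*sqrt(69)/3 ≈ -8195.9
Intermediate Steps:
J = sqrt(69) (J = sqrt(75 - 6) = sqrt(69) ≈ 8.3066)
b = 16/3 (b = (24*2)/9 = (1/9)*48 = 16/3 ≈ 5.3333)
(b*J)*(-185) = (16*sqrt(69)/3)*(-185) = -2960*sqrt(69)/3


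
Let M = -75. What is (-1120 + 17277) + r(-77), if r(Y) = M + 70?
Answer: 16152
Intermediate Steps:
r(Y) = -5 (r(Y) = -75 + 70 = -5)
(-1120 + 17277) + r(-77) = (-1120 + 17277) - 5 = 16157 - 5 = 16152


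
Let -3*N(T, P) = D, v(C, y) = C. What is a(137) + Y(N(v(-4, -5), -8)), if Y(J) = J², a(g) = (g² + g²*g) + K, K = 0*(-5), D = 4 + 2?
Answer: 2590126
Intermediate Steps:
D = 6
K = 0
N(T, P) = -2 (N(T, P) = -⅓*6 = -2)
a(g) = g² + g³ (a(g) = (g² + g²*g) + 0 = (g² + g³) + 0 = g² + g³)
a(137) + Y(N(v(-4, -5), -8)) = 137²*(1 + 137) + (-2)² = 18769*138 + 4 = 2590122 + 4 = 2590126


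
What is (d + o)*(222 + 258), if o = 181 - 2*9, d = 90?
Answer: 121440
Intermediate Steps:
o = 163 (o = 181 - 1*18 = 181 - 18 = 163)
(d + o)*(222 + 258) = (90 + 163)*(222 + 258) = 253*480 = 121440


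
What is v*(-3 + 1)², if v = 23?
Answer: 92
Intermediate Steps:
v*(-3 + 1)² = 23*(-3 + 1)² = 23*(-2)² = 23*4 = 92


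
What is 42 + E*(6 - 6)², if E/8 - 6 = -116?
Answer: 42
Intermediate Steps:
E = -880 (E = 48 + 8*(-116) = 48 - 928 = -880)
42 + E*(6 - 6)² = 42 - 880*(6 - 6)² = 42 - 880*0² = 42 - 880*0 = 42 + 0 = 42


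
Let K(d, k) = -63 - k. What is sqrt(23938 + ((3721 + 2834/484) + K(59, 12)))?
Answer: sqrt(13353490)/22 ≈ 166.10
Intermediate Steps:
sqrt(23938 + ((3721 + 2834/484) + K(59, 12))) = sqrt(23938 + ((3721 + 2834/484) + (-63 - 1*12))) = sqrt(23938 + ((3721 + 2834*(1/484)) + (-63 - 12))) = sqrt(23938 + ((3721 + 1417/242) - 75)) = sqrt(23938 + (901899/242 - 75)) = sqrt(23938 + 883749/242) = sqrt(6676745/242) = sqrt(13353490)/22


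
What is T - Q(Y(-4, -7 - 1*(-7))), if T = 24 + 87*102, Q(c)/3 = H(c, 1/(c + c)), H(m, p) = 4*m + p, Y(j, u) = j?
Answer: 71571/8 ≈ 8946.4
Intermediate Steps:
H(m, p) = p + 4*m
Q(c) = 12*c + 3/(2*c) (Q(c) = 3*(1/(c + c) + 4*c) = 3*(1/(2*c) + 4*c) = 12*c + 3/(2*c))
T = 8898 (T = 24 + 8874 = 8898)
T - Q(Y(-4, -7 - 1*(-7))) = 8898 - (12*(-4) + (3/2)/(-4)) = 8898 - (-48 + (3/2)*(-1/4)) = 8898 - (-48 - 3/8) = 8898 - 1*(-387/8) = 8898 + 387/8 = 71571/8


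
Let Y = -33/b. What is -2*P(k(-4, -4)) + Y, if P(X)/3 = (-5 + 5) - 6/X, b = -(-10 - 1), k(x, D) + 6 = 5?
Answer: -39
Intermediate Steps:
k(x, D) = -1 (k(x, D) = -6 + 5 = -1)
b = 11 (b = -1*(-11) = 11)
P(X) = -18/X (P(X) = 3*((-5 + 5) - 6/X) = 3*(0 - 6/X) = 3*(-6/X) = -18/X)
Y = -3 (Y = -33/11 = -33*1/11 = -3)
-2*P(k(-4, -4)) + Y = -(-36)/(-1) - 3 = -(-36)*(-1) - 3 = -2*18 - 3 = -36 - 3 = -39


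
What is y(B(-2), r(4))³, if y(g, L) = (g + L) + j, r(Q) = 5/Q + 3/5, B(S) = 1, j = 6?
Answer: 5545233/8000 ≈ 693.15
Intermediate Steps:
r(Q) = ⅗ + 5/Q (r(Q) = 5/Q + 3*(⅕) = 5/Q + ⅗ = ⅗ + 5/Q)
y(g, L) = 6 + L + g (y(g, L) = (g + L) + 6 = (L + g) + 6 = 6 + L + g)
y(B(-2), r(4))³ = (6 + (⅗ + 5/4) + 1)³ = (6 + 37/20 + 1)³ = (177/20)³ = 5545233/8000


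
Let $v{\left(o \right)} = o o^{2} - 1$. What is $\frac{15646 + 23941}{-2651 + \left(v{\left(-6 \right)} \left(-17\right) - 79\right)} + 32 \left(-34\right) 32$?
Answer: $- \frac{33348957}{959} \approx -34775.0$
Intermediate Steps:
$v{\left(o \right)} = -1 + o^{3}$ ($v{\left(o \right)} = o^{3} - 1 = -1 + o^{3}$)
$\frac{15646 + 23941}{-2651 + \left(v{\left(-6 \right)} \left(-17\right) - 79\right)} + 32 \left(-34\right) 32 = \frac{15646 + 23941}{-2651 - \left(79 - \left(-1 + \left(-6\right)^{3}\right) \left(-17\right)\right)} + 32 \left(-34\right) 32 = \frac{39587}{-2651 - \left(79 - \left(-1 - 216\right) \left(-17\right)\right)} - 34816 = \frac{39587}{-2651 - -3610} - 34816 = \frac{39587}{-2651 + \left(3689 - 79\right)} - 34816 = \frac{39587}{-2651 + 3610} - 34816 = \frac{39587}{959} - 34816 = - \frac{33348957}{959}$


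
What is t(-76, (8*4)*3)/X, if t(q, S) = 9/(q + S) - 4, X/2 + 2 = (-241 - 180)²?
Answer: -71/7089560 ≈ -1.0015e-5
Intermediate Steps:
X = 354478 (X = -4 + 2*(-241 - 180)² = -4 + 2*(-421)² = -4 + 2*177241 = -4 + 354482 = 354478)
t(q, S) = -4 + 9/(S + q) (t(q, S) = 9/(S + q) - 4 = -4 + 9/(S + q))
t(-76, (8*4)*3)/X = ((9 - 4*8*4*3 - 4*(-76))/((8*4)*3 - 76))/354478 = ((9 - 128*3 + 304)/(32*3 - 76))*(1/354478) = ((9 - 4*96 + 304)/(96 - 76))*(1/354478) = ((9 - 384 + 304)/20)*(1/354478) = ((1/20)*(-71))*(1/354478) = -71/20*1/354478 = -71/7089560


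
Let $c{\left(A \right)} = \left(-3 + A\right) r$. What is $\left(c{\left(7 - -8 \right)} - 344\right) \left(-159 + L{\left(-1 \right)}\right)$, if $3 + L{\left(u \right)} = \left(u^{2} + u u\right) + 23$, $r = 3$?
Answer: $42196$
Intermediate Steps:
$c{\left(A \right)} = -9 + 3 A$ ($c{\left(A \right)} = \left(-3 + A\right) 3 = -9 + 3 A$)
$L{\left(u \right)} = 20 + 2 u^{2}$ ($L{\left(u \right)} = -3 + \left(\left(u^{2} + u u\right) + 23\right) = -3 + \left(\left(u^{2} + u^{2}\right) + 23\right) = -3 + \left(2 u^{2} + 23\right) = -3 + \left(23 + 2 u^{2}\right) = 20 + 2 u^{2}$)
$\left(c{\left(7 - -8 \right)} - 344\right) \left(-159 + L{\left(-1 \right)}\right) = \left(\left(-9 + 3 \left(7 - -8\right)\right) - 344\right) \left(-159 + \left(20 + 2 \left(-1\right)^{2}\right)\right) = \left(\left(-9 + 3 \left(7 + 8\right)\right) - 344\right) \left(-159 + \left(20 + 2 \cdot 1\right)\right) = \left(\left(-9 + 3 \cdot 15\right) - 344\right) \left(-159 + \left(20 + 2\right)\right) = \left(\left(-9 + 45\right) - 344\right) \left(-159 + 22\right) = \left(36 - 344\right) \left(-137\right) = \left(-308\right) \left(-137\right) = 42196$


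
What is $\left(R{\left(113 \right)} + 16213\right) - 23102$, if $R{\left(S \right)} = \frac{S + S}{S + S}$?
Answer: $-6888$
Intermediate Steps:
$R{\left(S \right)} = 1$ ($R{\left(S \right)} = \frac{2 S}{2 S} = 2 S \frac{1}{2 S} = 1$)
$\left(R{\left(113 \right)} + 16213\right) - 23102 = \left(1 + 16213\right) - 23102 = 16214 - 23102 = -6888$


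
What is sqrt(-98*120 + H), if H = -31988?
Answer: 2*I*sqrt(10937) ≈ 209.16*I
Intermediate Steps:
sqrt(-98*120 + H) = sqrt(-98*120 - 31988) = sqrt(-11760 - 31988) = sqrt(-43748) = 2*I*sqrt(10937)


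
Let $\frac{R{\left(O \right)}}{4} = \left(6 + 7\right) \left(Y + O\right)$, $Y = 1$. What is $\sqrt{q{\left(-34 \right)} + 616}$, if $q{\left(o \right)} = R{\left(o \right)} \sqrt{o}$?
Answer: $2 \sqrt{154 - 429 i \sqrt{34}} \approx 72.941 - 68.589 i$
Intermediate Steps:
$R{\left(O \right)} = 52 + 52 O$ ($R{\left(O \right)} = 4 \left(6 + 7\right) \left(1 + O\right) = 4 \cdot 13 \left(1 + O\right) = 4 \left(13 + 13 O\right) = 52 + 52 O$)
$q{\left(o \right)} = \sqrt{o} \left(52 + 52 o\right)$ ($q{\left(o \right)} = \left(52 + 52 o\right) \sqrt{o} = \sqrt{o} \left(52 + 52 o\right)$)
$\sqrt{q{\left(-34 \right)} + 616} = \sqrt{52 \sqrt{-34} \left(1 - 34\right) + 616} = \sqrt{52 i \sqrt{34} \left(-33\right) + 616} = \sqrt{- 1716 i \sqrt{34} + 616} = \sqrt{616 - 1716 i \sqrt{34}}$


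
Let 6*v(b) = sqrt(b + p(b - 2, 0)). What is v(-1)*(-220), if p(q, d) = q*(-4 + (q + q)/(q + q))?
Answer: -220*sqrt(2)/3 ≈ -103.71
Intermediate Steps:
p(q, d) = -3*q (p(q, d) = q*(-4 + (2*q)/((2*q))) = q*(-4 + (2*q)*(1/(2*q))) = q*(-4 + 1) = q*(-3) = -3*q)
v(b) = sqrt(6 - 2*b)/6 (v(b) = sqrt(b - 3*(b - 2))/6 = sqrt(b - 3*(-2 + b))/6 = sqrt(b + (6 - 3*b))/6 = sqrt(6 - 2*b)/6)
v(-1)*(-220) = (sqrt(6 - 2*(-1))/6)*(-220) = (sqrt(6 + 2)/6)*(-220) = (sqrt(8)/6)*(-220) = ((2*sqrt(2))/6)*(-220) = (sqrt(2)/3)*(-220) = -220*sqrt(2)/3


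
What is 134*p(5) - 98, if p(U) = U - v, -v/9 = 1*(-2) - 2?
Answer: -4252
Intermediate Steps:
v = 36 (v = -9*(1*(-2) - 2) = -9*(-2 - 2) = -9*(-4) = 36)
p(U) = -36 + U (p(U) = U - 1*36 = U - 36 = -36 + U)
134*p(5) - 98 = 134*(-36 + 5) - 98 = 134*(-31) - 98 = -4154 - 98 = -4252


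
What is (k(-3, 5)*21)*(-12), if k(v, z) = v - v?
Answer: 0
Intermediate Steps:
k(v, z) = 0
(k(-3, 5)*21)*(-12) = (0*21)*(-12) = 0*(-12) = 0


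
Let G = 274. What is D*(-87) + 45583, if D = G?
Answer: 21745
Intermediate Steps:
D = 274
D*(-87) + 45583 = 274*(-87) + 45583 = -23838 + 45583 = 21745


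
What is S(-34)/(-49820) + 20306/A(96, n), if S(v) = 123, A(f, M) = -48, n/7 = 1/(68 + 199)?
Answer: -126456353/298920 ≈ -423.04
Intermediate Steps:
n = 7/267 (n = 7/(68 + 199) = 7/267 ≈ 0.026217)
S(-34)/(-49820) + 20306/A(96, n) = 123/(-49820) + 20306/(-48) = 123*(-1/49820) + 20306*(-1/48) = -123/49820 - 10153/24 = -126456353/298920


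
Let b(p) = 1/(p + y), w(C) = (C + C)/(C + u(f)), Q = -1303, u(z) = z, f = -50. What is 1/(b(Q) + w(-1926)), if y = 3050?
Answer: 863018/1682855 ≈ 0.51283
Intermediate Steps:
w(C) = 2*C/(-50 + C) (w(C) = (C + C)/(C - 50) = (2*C)/(-50 + C) = 2*C/(-50 + C))
b(p) = 1/(3050 + p) (b(p) = 1/(p + 3050) = 1/(3050 + p))
1/(b(Q) + w(-1926)) = 1/(1/(3050 - 1303) + 2*(-1926)/(-50 - 1926)) = 1/(1/1747 + 2*(-1926)/(-1976)) = 1/(1/1747 + 2*(-1926)*(-1/1976)) = 1/(1/1747 + 963/494) = 1/(1682855/863018) = 863018/1682855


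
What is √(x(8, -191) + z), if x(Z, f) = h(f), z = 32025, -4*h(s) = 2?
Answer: √128098/2 ≈ 178.95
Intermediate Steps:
h(s) = -½ (h(s) = -¼*2 = -½)
x(Z, f) = -½
√(x(8, -191) + z) = √(-½ + 32025) = √(64049/2) = √128098/2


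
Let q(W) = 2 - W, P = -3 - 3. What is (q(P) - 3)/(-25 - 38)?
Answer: -5/63 ≈ -0.079365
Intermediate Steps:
P = -6
(q(P) - 3)/(-25 - 38) = ((2 - 1*(-6)) - 3)/(-25 - 38) = ((2 + 6) - 3)/(-63) = -(8 - 3)/63 = -1/63*5 = -5/63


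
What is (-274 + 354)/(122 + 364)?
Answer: 40/243 ≈ 0.16461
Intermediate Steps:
(-274 + 354)/(122 + 364) = 80/486 = 80*(1/486) = 40/243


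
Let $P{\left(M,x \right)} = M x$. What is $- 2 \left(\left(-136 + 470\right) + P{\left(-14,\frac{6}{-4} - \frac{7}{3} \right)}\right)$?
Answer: $- \frac{2326}{3} \approx -775.33$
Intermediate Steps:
$- 2 \left(\left(-136 + 470\right) + P{\left(-14,\frac{6}{-4} - \frac{7}{3} \right)}\right) = - 2 \left(\left(-136 + 470\right) - 14 \left(\frac{6}{-4} - \frac{7}{3}\right)\right) = - 2 \left(334 - 14 \left(6 \left(- \frac{1}{4}\right) - \frac{7}{3}\right)\right) = - 2 \left(334 - 14 \left(- \frac{3}{2} - \frac{7}{3}\right)\right) = - 2 \left(334 - - \frac{161}{3}\right) = - 2 \left(334 + \frac{161}{3}\right) = \left(-2\right) \frac{1163}{3} = - \frac{2326}{3}$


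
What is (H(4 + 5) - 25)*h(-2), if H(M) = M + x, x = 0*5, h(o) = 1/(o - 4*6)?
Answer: 8/13 ≈ 0.61539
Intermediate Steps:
h(o) = 1/(-24 + o) (h(o) = 1/(o - 24) = 1/(-24 + o))
x = 0
H(M) = M (H(M) = M + 0 = M)
(H(4 + 5) - 25)*h(-2) = ((4 + 5) - 25)/(-24 - 2) = (9 - 25)/(-26) = -16*(-1/26) = 8/13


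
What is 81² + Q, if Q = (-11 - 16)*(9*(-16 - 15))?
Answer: 14094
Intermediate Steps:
Q = 7533 (Q = -243*(-31) = -27*(-279) = 7533)
81² + Q = 81² + 7533 = 6561 + 7533 = 14094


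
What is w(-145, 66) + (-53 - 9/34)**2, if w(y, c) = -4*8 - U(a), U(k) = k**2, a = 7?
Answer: 3186085/1156 ≈ 2756.1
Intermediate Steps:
w(y, c) = -81 (w(y, c) = -4*8 - 1*7**2 = -32 - 1*49 = -32 - 49 = -81)
w(-145, 66) + (-53 - 9/34)**2 = -81 + (-53 - 9/34)**2 = -81 + (-1811/34)**2 = -81 + 3279721/1156 = 3186085/1156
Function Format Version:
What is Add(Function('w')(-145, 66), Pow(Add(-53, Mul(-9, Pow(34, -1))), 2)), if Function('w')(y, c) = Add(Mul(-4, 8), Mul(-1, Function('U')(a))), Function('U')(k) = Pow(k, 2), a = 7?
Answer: Rational(3186085, 1156) ≈ 2756.1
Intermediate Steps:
Function('w')(y, c) = -81 (Function('w')(y, c) = Add(Mul(-4, 8), Mul(-1, Pow(7, 2))) = Add(-32, Mul(-1, 49)) = Add(-32, -49) = -81)
Add(Function('w')(-145, 66), Pow(Add(-53, Mul(-9, Pow(34, -1))), 2)) = Add(-81, Pow(Add(-53, Mul(-9, Pow(34, -1))), 2)) = Add(-81, Pow(Add(-53, Mul(-9, Rational(1, 34))), 2)) = Add(-81, Pow(Add(-53, Rational(-9, 34)), 2)) = Add(-81, Pow(Rational(-1811, 34), 2)) = Add(-81, Rational(3279721, 1156)) = Rational(3186085, 1156)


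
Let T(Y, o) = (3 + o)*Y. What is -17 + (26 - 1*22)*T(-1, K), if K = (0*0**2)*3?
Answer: -29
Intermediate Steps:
K = 0 (K = (0*0)*3 = 0*3 = 0)
T(Y, o) = Y*(3 + o)
-17 + (26 - 1*22)*T(-1, K) = -17 + (26 - 1*22)*(-(3 + 0)) = -17 + (26 - 22)*(-1*3) = -17 + 4*(-3) = -17 - 12 = -29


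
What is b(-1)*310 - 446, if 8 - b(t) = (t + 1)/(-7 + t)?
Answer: 2034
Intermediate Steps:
b(t) = 8 - (1 + t)/(-7 + t) (b(t) = 8 - (t + 1)/(-7 + t) = 8 - (1 + t)/(-7 + t))
b(-1)*310 - 446 = ((-57 + 7*(-1))/(-7 - 1))*310 - 446 = ((-57 - 7)/(-8))*310 - 446 = -⅛*(-64)*310 - 446 = 8*310 - 446 = 2480 - 446 = 2034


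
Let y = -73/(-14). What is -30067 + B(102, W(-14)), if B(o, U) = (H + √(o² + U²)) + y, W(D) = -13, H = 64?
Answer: -419969/14 + √10573 ≈ -29895.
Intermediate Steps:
y = 73/14 (y = -73*(-1/14) = 73/14 ≈ 5.2143)
B(o, U) = 969/14 + √(U² + o²) (B(o, U) = (64 + √(o² + U²)) + 73/14 = (64 + √(U² + o²)) + 73/14 = 969/14 + √(U² + o²))
-30067 + B(102, W(-14)) = -30067 + (969/14 + √((-13)² + 102²)) = -30067 + (969/14 + √(169 + 10404)) = -30067 + (969/14 + √10573) = -419969/14 + √10573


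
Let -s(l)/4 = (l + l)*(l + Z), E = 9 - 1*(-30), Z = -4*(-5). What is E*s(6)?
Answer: -48672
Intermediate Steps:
Z = 20
E = 39 (E = 9 + 30 = 39)
s(l) = -8*l*(20 + l) (s(l) = -4*(l + l)*(l + 20) = -4*2*l*(20 + l) = -8*l*(20 + l))
E*s(6) = 39*(-8*6*(20 + 6)) = 39*(-8*6*26) = 39*(-1248) = -48672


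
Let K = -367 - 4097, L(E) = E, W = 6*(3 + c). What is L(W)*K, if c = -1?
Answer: -53568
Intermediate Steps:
W = 12 (W = 6*(3 - 1) = 6*2 = 12)
K = -4464
L(W)*K = 12*(-4464) = -53568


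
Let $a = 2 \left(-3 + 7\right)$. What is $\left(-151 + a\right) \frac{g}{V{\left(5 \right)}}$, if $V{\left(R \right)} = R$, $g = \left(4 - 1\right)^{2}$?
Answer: $- \frac{1287}{5} \approx -257.4$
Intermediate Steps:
$g = 9$ ($g = 3^{2} = 9$)
$a = 8$ ($a = 2 \cdot 4 = 8$)
$\left(-151 + a\right) \frac{g}{V{\left(5 \right)}} = \left(-151 + 8\right) \frac{9}{5} = - 143 \cdot 9 \cdot \frac{1}{5} = \left(-143\right) \frac{9}{5} = - \frac{1287}{5}$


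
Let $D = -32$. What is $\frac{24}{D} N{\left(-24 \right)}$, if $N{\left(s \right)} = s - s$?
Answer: $0$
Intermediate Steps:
$N{\left(s \right)} = 0$
$\frac{24}{D} N{\left(-24 \right)} = \frac{24}{-32} \cdot 0 = 24 \left(- \frac{1}{32}\right) 0 = \left(- \frac{3}{4}\right) 0 = 0$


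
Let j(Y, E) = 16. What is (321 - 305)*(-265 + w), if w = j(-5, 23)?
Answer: -3984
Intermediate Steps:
w = 16
(321 - 305)*(-265 + w) = (321 - 305)*(-265 + 16) = 16*(-249) = -3984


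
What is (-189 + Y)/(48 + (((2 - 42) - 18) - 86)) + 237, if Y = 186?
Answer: 7585/32 ≈ 237.03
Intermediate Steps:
(-189 + Y)/(48 + (((2 - 42) - 18) - 86)) + 237 = (-189 + 186)/(48 + (((2 - 42) - 18) - 86)) + 237 = -3/(48 + ((-40 - 18) - 86)) + 237 = -3/(48 + (-58 - 86)) + 237 = -3/(48 - 144) + 237 = -3/(-96) + 237 = -3*(-1/96) + 237 = 1/32 + 237 = 7585/32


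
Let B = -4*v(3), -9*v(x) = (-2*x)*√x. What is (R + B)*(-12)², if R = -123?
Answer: -17712 - 384*√3 ≈ -18377.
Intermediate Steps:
v(x) = 2*x^(3/2)/9 (v(x) = -(-2*x)*√x/9 = -(-2)*x^(3/2)/9 = 2*x^(3/2)/9)
B = -8*√3/3 (B = -8*3^(3/2)/9 = -8*3*√3/9 = -8*√3/3 ≈ -4.6188)
(R + B)*(-12)² = (-123 - 8*√3/3)*(-12)² = (-123 - 8*√3/3)*144 = -17712 - 384*√3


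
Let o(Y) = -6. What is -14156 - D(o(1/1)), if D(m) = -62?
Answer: -14094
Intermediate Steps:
-14156 - D(o(1/1)) = -14156 - 1*(-62) = -14156 + 62 = -14094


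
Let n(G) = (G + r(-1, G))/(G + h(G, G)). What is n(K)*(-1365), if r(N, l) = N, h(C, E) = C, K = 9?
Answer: -1820/3 ≈ -606.67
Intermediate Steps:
n(G) = (-1 + G)/(2*G) (n(G) = (G - 1)/(G + G) = (-1 + G)/((2*G)) = (-1 + G)*(1/(2*G)) = (-1 + G)/(2*G))
n(K)*(-1365) = ((1/2)*(-1 + 9)/9)*(-1365) = ((1/2)*(1/9)*8)*(-1365) = (4/9)*(-1365) = -1820/3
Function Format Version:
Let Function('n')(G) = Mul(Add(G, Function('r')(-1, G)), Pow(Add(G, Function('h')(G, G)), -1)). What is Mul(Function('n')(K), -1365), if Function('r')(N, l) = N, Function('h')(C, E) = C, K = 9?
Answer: Rational(-1820, 3) ≈ -606.67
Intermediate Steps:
Function('n')(G) = Mul(Rational(1, 2), Pow(G, -1), Add(-1, G)) (Function('n')(G) = Mul(Add(G, -1), Pow(Add(G, G), -1)) = Mul(Add(-1, G), Pow(Mul(2, G), -1)) = Mul(Add(-1, G), Mul(Rational(1, 2), Pow(G, -1))) = Mul(Rational(1, 2), Pow(G, -1), Add(-1, G)))
Mul(Function('n')(K), -1365) = Mul(Mul(Rational(1, 2), Pow(9, -1), Add(-1, 9)), -1365) = Mul(Mul(Rational(1, 2), Rational(1, 9), 8), -1365) = Mul(Rational(4, 9), -1365) = Rational(-1820, 3)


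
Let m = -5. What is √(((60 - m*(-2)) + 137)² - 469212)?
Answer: I*√434243 ≈ 658.97*I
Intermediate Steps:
√(((60 - m*(-2)) + 137)² - 469212) = √(((60 - 1*(-5)*(-2)) + 137)² - 469212) = √(((60 + 5*(-2)) + 137)² - 469212) = √(((60 - 10) + 137)² - 469212) = √((50 + 137)² - 469212) = √(187² - 469212) = √(34969 - 469212) = √(-434243) = I*√434243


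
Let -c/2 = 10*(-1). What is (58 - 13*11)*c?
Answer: -1700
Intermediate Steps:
c = 20 (c = -20*(-1) = -2*(-10) = 20)
(58 - 13*11)*c = (58 - 13*11)*20 = (58 - 143)*20 = -85*20 = -1700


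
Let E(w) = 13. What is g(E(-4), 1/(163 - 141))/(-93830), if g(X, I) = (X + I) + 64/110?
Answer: -1499/10321300 ≈ -0.00014523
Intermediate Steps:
g(X, I) = 32/55 + I + X (g(X, I) = (I + X) + 64*(1/110) = (I + X) + 32/55 = 32/55 + I + X)
g(E(-4), 1/(163 - 141))/(-93830) = (32/55 + 1/(163 - 141) + 13)/(-93830) = (32/55 + 1/22 + 13)*(-1/93830) = (1499/110)*(-1/93830) = -1499/10321300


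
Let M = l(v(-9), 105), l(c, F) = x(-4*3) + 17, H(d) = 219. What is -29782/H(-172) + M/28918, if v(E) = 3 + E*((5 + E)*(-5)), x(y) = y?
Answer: -861234781/6333042 ≈ -135.99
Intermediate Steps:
v(E) = 3 + E*(-25 - 5*E)
l(c, F) = 5 (l(c, F) = -4*3 + 17 = -12 + 17 = 5)
M = 5
-29782/H(-172) + M/28918 = -29782/219 + 5/28918 = -861234781/6333042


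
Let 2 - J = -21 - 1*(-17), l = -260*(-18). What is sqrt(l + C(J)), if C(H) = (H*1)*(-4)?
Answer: 4*sqrt(291) ≈ 68.235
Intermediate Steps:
l = 4680
J = 6 (J = 2 - (-21 - 1*(-17)) = 2 - (-21 + 17) = 2 - 1*(-4) = 2 + 4 = 6)
C(H) = -4*H (C(H) = H*(-4) = -4*H)
sqrt(l + C(J)) = sqrt(4680 - 4*6) = sqrt(4680 - 24) = sqrt(4656) = 4*sqrt(291)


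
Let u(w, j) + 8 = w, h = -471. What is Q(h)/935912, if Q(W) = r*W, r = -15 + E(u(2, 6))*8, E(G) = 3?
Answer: -4239/935912 ≈ -0.0045293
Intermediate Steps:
u(w, j) = -8 + w
r = 9 (r = -15 + 3*8 = -15 + 24 = 9)
Q(W) = 9*W
Q(h)/935912 = (9*(-471))/935912 = -4239*1/935912 = -4239/935912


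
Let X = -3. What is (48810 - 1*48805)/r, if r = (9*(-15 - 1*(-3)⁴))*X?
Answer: 5/2592 ≈ 0.0019290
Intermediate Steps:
r = 2592 (r = (9*(-15 - 1*(-3)⁴))*(-3) = (9*(-15 - 1*81))*(-3) = (9*(-15 - 81))*(-3) = (9*(-96))*(-3) = -864*(-3) = 2592)
(48810 - 1*48805)/r = (48810 - 1*48805)/2592 = (48810 - 48805)*(1/2592) = 5*(1/2592) = 5/2592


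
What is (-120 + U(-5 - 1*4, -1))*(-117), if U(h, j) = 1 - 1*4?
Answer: 14391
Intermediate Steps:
U(h, j) = -3 (U(h, j) = 1 - 4 = -3)
(-120 + U(-5 - 1*4, -1))*(-117) = (-120 - 3)*(-117) = -123*(-117) = 14391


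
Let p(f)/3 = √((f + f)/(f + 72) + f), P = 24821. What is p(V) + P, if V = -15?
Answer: 24821 + 3*I*√5605/19 ≈ 24821.0 + 11.821*I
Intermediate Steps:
p(f) = 3*√(f + 2*f/(72 + f)) (p(f) = 3*√((f + f)/(f + 72) + f) = 3*√((2*f)/(72 + f) + f) = 3*√(2*f/(72 + f) + f) = 3*√(f + 2*f/(72 + f)))
p(V) + P = 3*√(-15*(74 - 15)/(72 - 15)) + 24821 = 3*√(-15*59/57) + 24821 = 3*√(-15*1/57*59) + 24821 = 3*√(-295/19) + 24821 = 3*(I*√5605/19) + 24821 = 3*I*√5605/19 + 24821 = 24821 + 3*I*√5605/19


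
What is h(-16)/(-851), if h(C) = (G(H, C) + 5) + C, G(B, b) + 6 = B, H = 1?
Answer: 16/851 ≈ 0.018801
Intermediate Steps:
G(B, b) = -6 + B
h(C) = C (h(C) = ((-6 + 1) + 5) + C = (-5 + 5) + C = 0 + C = C)
h(-16)/(-851) = -16/(-851) = -16*(-1/851) = 16/851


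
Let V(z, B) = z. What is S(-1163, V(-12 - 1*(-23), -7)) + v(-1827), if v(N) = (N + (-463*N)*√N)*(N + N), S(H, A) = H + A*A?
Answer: 6674816 - 9272766762*I*√203 ≈ 6.6748e+6 - 1.3212e+11*I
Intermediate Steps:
S(H, A) = H + A²
v(N) = 2*N*(N - 463*N^(3/2)) (v(N) = (N - 463*N^(3/2))*(2*N) = 2*N*(N - 463*N^(3/2)))
S(-1163, V(-12 - 1*(-23), -7)) + v(-1827) = (-1163 + (-12 - 1*(-23))²) + (-9272766762*I*√203 + 2*(-1827)²) = (-1163 + (-12 + 23)²) + (-9272766762*I*√203 + 2*3337929) = (-1163 + 11²) + (-9272766762*I*√203 + 6675858) = (-1163 + 121) + (6675858 - 9272766762*I*√203) = -1042 + (6675858 - 9272766762*I*√203) = 6674816 - 9272766762*I*√203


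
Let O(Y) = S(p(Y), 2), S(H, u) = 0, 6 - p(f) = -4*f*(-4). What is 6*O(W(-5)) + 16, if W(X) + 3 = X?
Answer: 16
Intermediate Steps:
W(X) = -3 + X
p(f) = 6 - 16*f (p(f) = 6 - (-4*f)*(-4) = 6 - 16*f)
O(Y) = 0
6*O(W(-5)) + 16 = 6*0 + 16 = 0 + 16 = 16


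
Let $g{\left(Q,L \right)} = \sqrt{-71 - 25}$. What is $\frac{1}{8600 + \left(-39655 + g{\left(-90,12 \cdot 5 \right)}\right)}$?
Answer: $- \frac{31055}{964413121} - \frac{4 i \sqrt{6}}{964413121} \approx -3.2201 \cdot 10^{-5} - 1.016 \cdot 10^{-8} i$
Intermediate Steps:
$g{\left(Q,L \right)} = 4 i \sqrt{6}$ ($g{\left(Q,L \right)} = \sqrt{-96} = 4 i \sqrt{6}$)
$\frac{1}{8600 + \left(-39655 + g{\left(-90,12 \cdot 5 \right)}\right)} = \frac{1}{8600 - \left(39655 - 4 i \sqrt{6}\right)} = \frac{1}{-31055 + 4 i \sqrt{6}}$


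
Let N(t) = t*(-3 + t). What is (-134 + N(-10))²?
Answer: 16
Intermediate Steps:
(-134 + N(-10))² = (-134 - 10*(-3 - 10))² = (-134 - 10*(-13))² = (-134 + 130)² = (-4)² = 16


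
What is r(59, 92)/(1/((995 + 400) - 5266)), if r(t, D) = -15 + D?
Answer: -298067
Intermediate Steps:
r(59, 92)/(1/((995 + 400) - 5266)) = (-15 + 92)/(1/((995 + 400) - 5266)) = 77/(1/(1395 - 5266)) = 77/(1/(-3871)) = 77/(-1/3871) = 77*(-3871) = -298067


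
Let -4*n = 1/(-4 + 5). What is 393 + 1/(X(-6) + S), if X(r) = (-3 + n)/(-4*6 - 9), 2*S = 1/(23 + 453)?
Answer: 1260327/3127 ≈ 403.05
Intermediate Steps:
S = 1/952 (S = 1/(2*(23 + 453)) = (1/2)/476 = (1/2)*(1/476) = 1/952 ≈ 0.0010504)
n = -1/4 (n = -1/(4*(-4 + 5)) = -1/4/1 = -1/4*1 = -1/4 ≈ -0.25000)
X(r) = 13/132 (X(r) = (-3 - 1/4)/(-4*6 - 9) = -13/(4*(-24 - 9)) = -13/4/(-33) = -13/4*(-1/33) = 13/132)
393 + 1/(X(-6) + S) = 393 + 1/(13/132 + 1/952) = 393 + 1/(3127/31416) = 393 + 31416/3127 = 1260327/3127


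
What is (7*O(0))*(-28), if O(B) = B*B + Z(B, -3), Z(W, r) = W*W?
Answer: 0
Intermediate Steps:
Z(W, r) = W**2
O(B) = 2*B**2 (O(B) = B*B + B**2 = B**2 + B**2 = 2*B**2)
(7*O(0))*(-28) = (7*(2*0**2))*(-28) = (7*(2*0))*(-28) = (7*0)*(-28) = 0*(-28) = 0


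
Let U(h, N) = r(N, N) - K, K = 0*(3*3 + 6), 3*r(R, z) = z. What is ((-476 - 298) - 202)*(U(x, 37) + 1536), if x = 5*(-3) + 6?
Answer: -4533520/3 ≈ -1.5112e+6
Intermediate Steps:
x = -9 (x = -15 + 6 = -9)
r(R, z) = z/3
K = 0 (K = 0*(9 + 6) = 0*15 = 0)
U(h, N) = N/3 (U(h, N) = N/3 - 1*0 = N/3 + 0 = N/3)
((-476 - 298) - 202)*(U(x, 37) + 1536) = ((-476 - 298) - 202)*((⅓)*37 + 1536) = (-774 - 202)*(37/3 + 1536) = -976*4645/3 = -4533520/3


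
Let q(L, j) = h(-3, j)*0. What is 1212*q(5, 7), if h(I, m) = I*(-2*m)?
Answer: 0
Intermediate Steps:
h(I, m) = -2*I*m
q(L, j) = 0 (q(L, j) = -2*(-3)*j*0 = (6*j)*0 = 0)
1212*q(5, 7) = 1212*0 = 0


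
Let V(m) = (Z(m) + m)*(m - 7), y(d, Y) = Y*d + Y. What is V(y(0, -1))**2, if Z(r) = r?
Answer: 256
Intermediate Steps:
y(d, Y) = Y + Y*d
V(m) = 2*m*(-7 + m) (V(m) = (m + m)*(m - 7) = (2*m)*(-7 + m) = 2*m*(-7 + m))
V(y(0, -1))**2 = (2*(-(1 + 0))*(-7 - (1 + 0)))**2 = (2*(-1*1)*(-7 - 1*1))**2 = (2*(-1)*(-7 - 1))**2 = (2*(-1)*(-8))**2 = 16**2 = 256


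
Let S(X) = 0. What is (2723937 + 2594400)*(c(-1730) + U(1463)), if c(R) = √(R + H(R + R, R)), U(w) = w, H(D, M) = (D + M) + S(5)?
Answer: 7780727031 + 10636674*I*√1730 ≈ 7.7807e+9 + 4.4241e+8*I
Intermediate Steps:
H(D, M) = D + M (H(D, M) = (D + M) + 0 = D + M)
c(R) = 2*√R (c(R) = √(R + ((R + R) + R)) = √(R + (2*R + R)) = √(R + 3*R) = √(4*R) = 2*√R)
(2723937 + 2594400)*(c(-1730) + U(1463)) = (2723937 + 2594400)*(2*√(-1730) + 1463) = 5318337*(2*(I*√1730) + 1463) = 5318337*(2*I*√1730 + 1463) = 5318337*(1463 + 2*I*√1730) = 7780727031 + 10636674*I*√1730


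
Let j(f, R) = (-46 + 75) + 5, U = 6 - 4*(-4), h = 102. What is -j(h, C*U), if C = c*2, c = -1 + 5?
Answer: -34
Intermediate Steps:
c = 4
C = 8 (C = 4*2 = 8)
U = 22 (U = 6 + 16 = 22)
j(f, R) = 34 (j(f, R) = 29 + 5 = 34)
-j(h, C*U) = -1*34 = -34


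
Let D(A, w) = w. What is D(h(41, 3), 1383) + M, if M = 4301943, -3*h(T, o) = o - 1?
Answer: 4303326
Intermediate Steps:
h(T, o) = 1/3 - o/3 (h(T, o) = -(o - 1)/3 = -(-1 + o)/3 = 1/3 - o/3)
D(h(41, 3), 1383) + M = 1383 + 4301943 = 4303326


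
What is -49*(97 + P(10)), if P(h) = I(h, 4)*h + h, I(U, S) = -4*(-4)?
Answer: -13083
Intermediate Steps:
I(U, S) = 16
P(h) = 17*h (P(h) = 16*h + h = 17*h)
-49*(97 + P(10)) = -49*(97 + 17*10) = -49*(97 + 170) = -49*267 = -1*13083 = -13083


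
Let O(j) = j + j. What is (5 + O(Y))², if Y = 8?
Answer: 441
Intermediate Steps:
O(j) = 2*j
(5 + O(Y))² = (5 + 2*8)² = (5 + 16)² = 21² = 441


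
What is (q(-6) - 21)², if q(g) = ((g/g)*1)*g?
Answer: 729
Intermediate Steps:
q(g) = g (q(g) = (1*1)*g = 1*g = g)
(q(-6) - 21)² = (-6 - 21)² = (-27)² = 729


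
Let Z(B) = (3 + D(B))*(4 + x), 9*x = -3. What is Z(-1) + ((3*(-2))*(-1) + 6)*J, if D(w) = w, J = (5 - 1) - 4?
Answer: 22/3 ≈ 7.3333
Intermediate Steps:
x = -⅓ (x = (⅑)*(-3) = -⅓ ≈ -0.33333)
J = 0 (J = 4 - 4 = 0)
Z(B) = 11 + 11*B/3 (Z(B) = (3 + B)*(4 - ⅓) = (3 + B)*(11/3) = 11 + 11*B/3)
Z(-1) + ((3*(-2))*(-1) + 6)*J = (11 + (11/3)*(-1)) + ((3*(-2))*(-1) + 6)*0 = (11 - 11/3) + (-6*(-1) + 6)*0 = 22/3 + (6 + 6)*0 = 22/3 + 12*0 = 22/3 + 0 = 22/3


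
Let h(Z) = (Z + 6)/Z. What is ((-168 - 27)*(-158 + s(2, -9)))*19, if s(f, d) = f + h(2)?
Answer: 563160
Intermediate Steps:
h(Z) = (6 + Z)/Z
s(f, d) = 4 + f (s(f, d) = f + (6 + 2)/2 = f + (½)*8 = f + 4 = 4 + f)
((-168 - 27)*(-158 + s(2, -9)))*19 = ((-168 - 27)*(-158 + (4 + 2)))*19 = -195*(-158 + 6)*19 = -195*(-152)*19 = 29640*19 = 563160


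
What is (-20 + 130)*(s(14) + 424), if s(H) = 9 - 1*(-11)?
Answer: 48840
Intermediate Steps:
s(H) = 20 (s(H) = 9 + 11 = 20)
(-20 + 130)*(s(14) + 424) = (-20 + 130)*(20 + 424) = 110*444 = 48840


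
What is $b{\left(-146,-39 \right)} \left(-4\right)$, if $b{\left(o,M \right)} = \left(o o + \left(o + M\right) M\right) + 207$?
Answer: $-114952$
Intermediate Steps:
$b{\left(o,M \right)} = 207 + o^{2} + M \left(M + o\right)$ ($b{\left(o,M \right)} = \left(o^{2} + \left(M + o\right) M\right) + 207 = \left(o^{2} + M \left(M + o\right)\right) + 207 = 207 + o^{2} + M \left(M + o\right)$)
$b{\left(-146,-39 \right)} \left(-4\right) = \left(207 + \left(-39\right)^{2} + \left(-146\right)^{2} - -5694\right) \left(-4\right) = \left(207 + 1521 + 21316 + 5694\right) \left(-4\right) = 28738 \left(-4\right) = -114952$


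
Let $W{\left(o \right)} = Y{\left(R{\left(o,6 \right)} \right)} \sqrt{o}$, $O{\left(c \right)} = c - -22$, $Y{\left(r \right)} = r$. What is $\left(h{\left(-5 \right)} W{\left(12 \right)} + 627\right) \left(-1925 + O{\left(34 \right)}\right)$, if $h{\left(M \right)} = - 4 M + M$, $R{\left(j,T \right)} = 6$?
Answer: $-1171863 - 336420 \sqrt{3} \approx -1.7546 \cdot 10^{6}$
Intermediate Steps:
$O{\left(c \right)} = 22 + c$ ($O{\left(c \right)} = c + 22 = 22 + c$)
$W{\left(o \right)} = 6 \sqrt{o}$
$h{\left(M \right)} = - 3 M$
$\left(h{\left(-5 \right)} W{\left(12 \right)} + 627\right) \left(-1925 + O{\left(34 \right)}\right) = \left(\left(-3\right) \left(-5\right) 6 \sqrt{12} + 627\right) \left(-1925 + \left(22 + 34\right)\right) = \left(15 \cdot 6 \cdot 2 \sqrt{3} + 627\right) \left(-1925 + 56\right) = \left(15 \cdot 12 \sqrt{3} + 627\right) \left(-1869\right) = \left(180 \sqrt{3} + 627\right) \left(-1869\right) = \left(627 + 180 \sqrt{3}\right) \left(-1869\right) = -1171863 - 336420 \sqrt{3}$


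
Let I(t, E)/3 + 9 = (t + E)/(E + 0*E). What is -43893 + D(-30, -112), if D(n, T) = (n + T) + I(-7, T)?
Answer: -704941/16 ≈ -44059.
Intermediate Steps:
I(t, E) = -27 + 3*(E + t)/E (I(t, E) = -27 + 3*((t + E)/(E + 0*E)) = -27 + 3*((E + t)/(E + 0)) = -27 + 3*((E + t)/E) = -27 + 3*(E + t)/E)
D(n, T) = -24 + T + n - 21/T (D(n, T) = (n + T) + (-24 + 3*(-7)/T) = (T + n) + (-24 - 21/T) = -24 + T + n - 21/T)
-43893 + D(-30, -112) = -43893 + (-24 - 112 - 30 - 21/(-112)) = -43893 + (-24 - 112 - 30 - 21*(-1/112)) = -43893 + (-24 - 112 - 30 + 3/16) = -43893 - 2653/16 = -704941/16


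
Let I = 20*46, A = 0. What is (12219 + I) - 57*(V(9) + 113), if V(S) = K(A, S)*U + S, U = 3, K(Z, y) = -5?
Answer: 7040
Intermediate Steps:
I = 920
V(S) = -15 + S (V(S) = -5*3 + S = -15 + S)
(12219 + I) - 57*(V(9) + 113) = (12219 + 920) - 57*((-15 + 9) + 113) = 13139 - 57*(-6 + 113) = 13139 - 57*107 = 13139 - 6099 = 7040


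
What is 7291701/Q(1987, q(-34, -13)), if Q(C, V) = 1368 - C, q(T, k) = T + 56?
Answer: -7291701/619 ≈ -11780.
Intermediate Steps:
q(T, k) = 56 + T
7291701/Q(1987, q(-34, -13)) = 7291701/(1368 - 1*1987) = 7291701/(1368 - 1987) = 7291701/(-619) = 7291701*(-1/619) = -7291701/619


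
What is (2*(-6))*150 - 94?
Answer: -1894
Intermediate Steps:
(2*(-6))*150 - 94 = -12*150 - 94 = -1800 - 94 = -1894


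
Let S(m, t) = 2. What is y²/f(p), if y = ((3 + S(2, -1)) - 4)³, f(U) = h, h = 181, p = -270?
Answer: 1/181 ≈ 0.0055249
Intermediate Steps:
f(U) = 181
y = 1 (y = ((3 + 2) - 4)³ = (5 - 4)³ = 1³ = 1)
y²/f(p) = 1²/181 = 1*(1/181) = 1/181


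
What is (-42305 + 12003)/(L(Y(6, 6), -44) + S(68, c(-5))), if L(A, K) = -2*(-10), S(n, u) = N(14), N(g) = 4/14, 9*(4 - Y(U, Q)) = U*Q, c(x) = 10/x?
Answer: -106057/71 ≈ -1493.8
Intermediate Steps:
Y(U, Q) = 4 - Q*U/9 (Y(U, Q) = 4 - U*Q/9 = 4 - Q*U/9)
N(g) = 2/7 (N(g) = 4*(1/14) = 2/7)
S(n, u) = 2/7
L(A, K) = 20
(-42305 + 12003)/(L(Y(6, 6), -44) + S(68, c(-5))) = (-42305 + 12003)/(20 + 2/7) = -30302/142/7 = -30302*7/142 = -106057/71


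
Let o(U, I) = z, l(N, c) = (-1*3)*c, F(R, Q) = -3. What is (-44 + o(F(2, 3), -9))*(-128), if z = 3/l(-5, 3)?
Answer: 17024/3 ≈ 5674.7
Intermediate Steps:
l(N, c) = -3*c
z = -⅓ (z = 3/((-3*3)) = 3/(-9) = 3*(-⅑) = -⅓ ≈ -0.33333)
o(U, I) = -⅓
(-44 + o(F(2, 3), -9))*(-128) = (-44 - ⅓)*(-128) = -133/3*(-128) = 17024/3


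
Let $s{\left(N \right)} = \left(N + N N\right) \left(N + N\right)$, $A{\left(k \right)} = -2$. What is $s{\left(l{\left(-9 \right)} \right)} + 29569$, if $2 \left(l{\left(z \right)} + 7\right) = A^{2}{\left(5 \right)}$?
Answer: $29369$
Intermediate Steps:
$l{\left(z \right)} = -5$ ($l{\left(z \right)} = -7 + \frac{\left(-2\right)^{2}}{2} = -7 + \frac{1}{2} \cdot 4 = -7 + 2 = -5$)
$s{\left(N \right)} = 2 N \left(N + N^{2}\right)$ ($s{\left(N \right)} = \left(N + N^{2}\right) 2 N = 2 N \left(N + N^{2}\right)$)
$s{\left(l{\left(-9 \right)} \right)} + 29569 = 2 \left(-5\right)^{2} \left(1 - 5\right) + 29569 = 2 \cdot 25 \left(-4\right) + 29569 = -200 + 29569 = 29369$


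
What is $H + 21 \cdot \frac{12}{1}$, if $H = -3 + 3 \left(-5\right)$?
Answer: $234$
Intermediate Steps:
$H = -18$ ($H = -3 - 15 = -18$)
$H + 21 \cdot \frac{12}{1} = -18 + 21 \cdot \frac{12}{1} = -18 + 21 \cdot 12 \cdot 1 = -18 + 21 \cdot 12 = -18 + 252 = 234$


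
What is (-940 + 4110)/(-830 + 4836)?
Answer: 1585/2003 ≈ 0.79131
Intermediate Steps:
(-940 + 4110)/(-830 + 4836) = 3170/4006 = 3170*(1/4006) = 1585/2003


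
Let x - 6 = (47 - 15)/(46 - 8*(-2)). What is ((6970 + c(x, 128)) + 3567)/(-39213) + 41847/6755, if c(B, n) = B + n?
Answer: 48634669906/8211398265 ≈ 5.9228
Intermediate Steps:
x = 202/31 (x = 6 + (47 - 15)/(46 - 8*(-2)) = 6 + 32/(46 + 16) = 6 + 32/62 = 6 + 32*(1/62) = 6 + 16/31 = 202/31 ≈ 6.5161)
((6970 + c(x, 128)) + 3567)/(-39213) + 41847/6755 = ((6970 + (202/31 + 128)) + 3567)/(-39213) + 41847/6755 = ((6970 + 4170/31) + 3567)*(-1/39213) + 41847*(1/6755) = (220240/31 + 3567)*(-1/39213) + 41847/6755 = (330817/31)*(-1/39213) + 41847/6755 = -330817/1215603 + 41847/6755 = 48634669906/8211398265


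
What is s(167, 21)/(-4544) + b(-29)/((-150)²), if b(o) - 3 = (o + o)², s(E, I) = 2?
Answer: 1906831/12780000 ≈ 0.14920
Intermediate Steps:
b(o) = 3 + 4*o² (b(o) = 3 + (o + o)² = 3 + (2*o)² = 3 + 4*o²)
s(167, 21)/(-4544) + b(-29)/((-150)²) = 2/(-4544) + (3 + 4*(-29)²)/((-150)²) = 2*(-1/4544) + (3 + 4*841)/22500 = -1/2272 + (3 + 3364)*(1/22500) = -1/2272 + 3367*(1/22500) = -1/2272 + 3367/22500 = 1906831/12780000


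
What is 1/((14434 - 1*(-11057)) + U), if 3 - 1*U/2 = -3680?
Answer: 1/32857 ≈ 3.0435e-5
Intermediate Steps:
U = 7366 (U = 6 - 2*(-3680) = 6 + 7360 = 7366)
1/((14434 - 1*(-11057)) + U) = 1/((14434 - 1*(-11057)) + 7366) = 1/((14434 + 11057) + 7366) = 1/(25491 + 7366) = 1/32857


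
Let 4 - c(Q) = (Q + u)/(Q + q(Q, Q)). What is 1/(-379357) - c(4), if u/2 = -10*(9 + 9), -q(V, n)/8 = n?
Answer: 23140770/2655499 ≈ 8.7143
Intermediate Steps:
q(V, n) = -8*n
u = -360 (u = 2*(-10*(9 + 9)) = 2*(-10*18) = 2*(-180) = -360)
c(Q) = 4 + (-360 + Q)/(7*Q) (c(Q) = 4 - (Q - 360)/(Q - 8*Q) = 4 - (-360 + Q)/((-7*Q)) = 4 - (-360 + Q)*(-1/(7*Q)) = 4 - (-1)*(-360 + Q)/(7*Q) = 4 + (-360 + Q)/(7*Q))
1/(-379357) - c(4) = 1/(-379357) - (-360 + 29*4)/(7*4) = -1/379357 - (-360 + 116)/(7*4) = -1/379357 - (-244)/(7*4) = -1/379357 - 1*(-61/7) = -1/379357 + 61/7 = 23140770/2655499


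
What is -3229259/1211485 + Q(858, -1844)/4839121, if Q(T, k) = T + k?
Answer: -1420724505959/532956591335 ≈ -2.6657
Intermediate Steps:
-3229259/1211485 + Q(858, -1844)/4839121 = -3229259/1211485 + (858 - 1844)/4839121 = -3229259*1/1211485 - 986*1/4839121 = -293569/110135 - 986/4839121 = -1420724505959/532956591335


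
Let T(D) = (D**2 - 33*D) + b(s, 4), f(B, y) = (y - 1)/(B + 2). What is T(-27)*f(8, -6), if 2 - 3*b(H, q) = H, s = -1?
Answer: -11347/10 ≈ -1134.7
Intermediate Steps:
f(B, y) = (-1 + y)/(2 + B)
b(H, q) = 2/3 - H/3
T(D) = 1 + D**2 - 33*D (T(D) = (D**2 - 33*D) + (2/3 - 1/3*(-1)) = (D**2 - 33*D) + (2/3 + 1/3) = (D**2 - 33*D) + 1 = 1 + D**2 - 33*D)
T(-27)*f(8, -6) = (1 + (-27)**2 - 33*(-27))*((-1 - 6)/(2 + 8)) = (1 + 729 + 891)*(-7/10) = 1621*((1/10)*(-7)) = 1621*(-7/10) = -11347/10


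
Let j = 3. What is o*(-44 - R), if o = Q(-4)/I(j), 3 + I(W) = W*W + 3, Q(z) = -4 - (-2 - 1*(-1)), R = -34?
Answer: 10/3 ≈ 3.3333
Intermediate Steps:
Q(z) = -3 (Q(z) = -4 - (-2 + 1) = -4 - 1*(-1) = -4 + 1 = -3)
I(W) = W**2 (I(W) = -3 + (W*W + 3) = -3 + (W**2 + 3) = -3 + (3 + W**2) = W**2)
o = -1/3 (o = -3/(3**2) = -3/9 = -3*1/9 = -1/3 ≈ -0.33333)
o*(-44 - R) = -(-44 - 1*(-34))/3 = -(-44 + 34)/3 = -1/3*(-10) = 10/3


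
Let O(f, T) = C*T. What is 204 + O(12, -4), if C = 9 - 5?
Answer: 188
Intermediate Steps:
C = 4
O(f, T) = 4*T
204 + O(12, -4) = 204 + 4*(-4) = 204 - 16 = 188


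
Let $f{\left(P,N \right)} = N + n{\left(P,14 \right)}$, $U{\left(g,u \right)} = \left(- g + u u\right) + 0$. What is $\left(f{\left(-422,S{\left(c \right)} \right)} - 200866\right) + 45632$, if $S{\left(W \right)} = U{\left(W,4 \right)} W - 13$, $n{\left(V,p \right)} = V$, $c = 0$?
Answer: $-155669$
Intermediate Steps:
$U{\left(g,u \right)} = u^{2} - g$ ($U{\left(g,u \right)} = \left(- g + u^{2}\right) + 0 = \left(u^{2} - g\right) + 0 = u^{2} - g$)
$S{\left(W \right)} = -13 + W \left(16 - W\right)$ ($S{\left(W \right)} = \left(4^{2} - W\right) W - 13 = \left(16 - W\right) W - 13 = W \left(16 - W\right) - 13 = -13 + W \left(16 - W\right)$)
$f{\left(P,N \right)} = N + P$
$\left(f{\left(-422,S{\left(c \right)} \right)} - 200866\right) + 45632 = \left(\left(\left(-13 - 0 \left(-16 + 0\right)\right) - 422\right) - 200866\right) + 45632 = \left(\left(\left(-13 - 0 \left(-16\right)\right) - 422\right) - 200866\right) + 45632 = \left(\left(\left(-13 + 0\right) - 422\right) - 200866\right) + 45632 = \left(\left(-13 - 422\right) - 200866\right) + 45632 = \left(-435 - 200866\right) + 45632 = -201301 + 45632 = -155669$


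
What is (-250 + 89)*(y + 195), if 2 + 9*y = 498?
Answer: -362411/9 ≈ -40268.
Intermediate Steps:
y = 496/9 (y = -2/9 + (⅑)*498 = -2/9 + 166/3 = 496/9 ≈ 55.111)
(-250 + 89)*(y + 195) = (-250 + 89)*(496/9 + 195) = -161*2251/9 = -362411/9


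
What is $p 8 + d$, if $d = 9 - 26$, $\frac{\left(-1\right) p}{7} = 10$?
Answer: $-577$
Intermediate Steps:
$p = -70$ ($p = \left(-7\right) 10 = -70$)
$d = -17$ ($d = 9 - 26 = -17$)
$p 8 + d = \left(-70\right) 8 - 17 = -560 - 17 = -577$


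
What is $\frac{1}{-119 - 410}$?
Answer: $- \frac{1}{529} \approx -0.0018904$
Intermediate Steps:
$\frac{1}{-119 - 410} = \frac{1}{-529} = - \frac{1}{529}$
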